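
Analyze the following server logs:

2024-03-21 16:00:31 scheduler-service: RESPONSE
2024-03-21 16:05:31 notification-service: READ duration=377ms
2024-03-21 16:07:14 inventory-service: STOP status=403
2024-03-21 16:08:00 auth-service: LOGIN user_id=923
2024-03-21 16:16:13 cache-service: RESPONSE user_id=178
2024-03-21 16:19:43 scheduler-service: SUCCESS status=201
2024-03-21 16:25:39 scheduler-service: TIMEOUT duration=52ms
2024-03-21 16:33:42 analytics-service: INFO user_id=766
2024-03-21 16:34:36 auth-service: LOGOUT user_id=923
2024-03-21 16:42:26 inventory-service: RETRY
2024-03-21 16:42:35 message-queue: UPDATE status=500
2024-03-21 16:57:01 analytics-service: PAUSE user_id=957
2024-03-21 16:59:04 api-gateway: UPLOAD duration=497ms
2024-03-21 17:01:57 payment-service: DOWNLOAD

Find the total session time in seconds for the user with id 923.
1596

To calculate session duration:

1. Find LOGIN event for user_id=923: 2024-03-21 16:08:00
2. Find LOGOUT event for user_id=923: 2024-03-21 16:34:36
3. Session duration: 2024-03-21 16:34:36 - 2024-03-21 16:08:00 = 1596 seconds (26 minutes)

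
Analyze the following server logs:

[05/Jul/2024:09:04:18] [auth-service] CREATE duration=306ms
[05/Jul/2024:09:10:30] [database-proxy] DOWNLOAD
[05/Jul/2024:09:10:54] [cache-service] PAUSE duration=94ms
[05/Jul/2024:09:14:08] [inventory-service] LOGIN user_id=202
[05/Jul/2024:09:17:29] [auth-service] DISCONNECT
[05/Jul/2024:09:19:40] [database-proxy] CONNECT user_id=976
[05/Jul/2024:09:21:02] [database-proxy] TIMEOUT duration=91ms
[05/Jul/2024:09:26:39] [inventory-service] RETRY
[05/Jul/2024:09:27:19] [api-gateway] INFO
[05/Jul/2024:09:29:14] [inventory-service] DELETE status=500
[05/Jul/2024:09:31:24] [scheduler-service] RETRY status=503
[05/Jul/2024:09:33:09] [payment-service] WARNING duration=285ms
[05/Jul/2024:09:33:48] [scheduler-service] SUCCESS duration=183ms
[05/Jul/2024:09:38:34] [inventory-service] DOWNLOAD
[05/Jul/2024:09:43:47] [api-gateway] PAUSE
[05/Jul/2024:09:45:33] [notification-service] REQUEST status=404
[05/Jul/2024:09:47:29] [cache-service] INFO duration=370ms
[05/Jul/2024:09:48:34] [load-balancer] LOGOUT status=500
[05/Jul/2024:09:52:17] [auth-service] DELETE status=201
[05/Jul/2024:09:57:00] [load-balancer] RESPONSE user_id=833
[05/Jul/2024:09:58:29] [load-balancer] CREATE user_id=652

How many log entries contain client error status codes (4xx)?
1

To find matching entries:

1. Pattern to match: client error status codes (4xx)
2. Scan each log entry for the pattern
3. Count matches: 1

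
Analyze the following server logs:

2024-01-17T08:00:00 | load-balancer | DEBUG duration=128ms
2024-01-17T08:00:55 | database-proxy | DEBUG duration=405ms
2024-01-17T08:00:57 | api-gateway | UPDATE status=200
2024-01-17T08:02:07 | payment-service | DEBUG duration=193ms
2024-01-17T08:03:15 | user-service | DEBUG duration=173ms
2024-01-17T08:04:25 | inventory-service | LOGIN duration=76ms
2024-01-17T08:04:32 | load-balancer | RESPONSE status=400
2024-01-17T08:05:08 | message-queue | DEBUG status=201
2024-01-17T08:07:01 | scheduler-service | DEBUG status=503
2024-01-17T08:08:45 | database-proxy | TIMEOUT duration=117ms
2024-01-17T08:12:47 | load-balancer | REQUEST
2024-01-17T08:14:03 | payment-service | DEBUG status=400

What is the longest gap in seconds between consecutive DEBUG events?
422

To find the longest gap:

1. Extract all DEBUG events in chronological order
2. Calculate time differences between consecutive events
3. Find the maximum difference
4. Longest gap: 422 seconds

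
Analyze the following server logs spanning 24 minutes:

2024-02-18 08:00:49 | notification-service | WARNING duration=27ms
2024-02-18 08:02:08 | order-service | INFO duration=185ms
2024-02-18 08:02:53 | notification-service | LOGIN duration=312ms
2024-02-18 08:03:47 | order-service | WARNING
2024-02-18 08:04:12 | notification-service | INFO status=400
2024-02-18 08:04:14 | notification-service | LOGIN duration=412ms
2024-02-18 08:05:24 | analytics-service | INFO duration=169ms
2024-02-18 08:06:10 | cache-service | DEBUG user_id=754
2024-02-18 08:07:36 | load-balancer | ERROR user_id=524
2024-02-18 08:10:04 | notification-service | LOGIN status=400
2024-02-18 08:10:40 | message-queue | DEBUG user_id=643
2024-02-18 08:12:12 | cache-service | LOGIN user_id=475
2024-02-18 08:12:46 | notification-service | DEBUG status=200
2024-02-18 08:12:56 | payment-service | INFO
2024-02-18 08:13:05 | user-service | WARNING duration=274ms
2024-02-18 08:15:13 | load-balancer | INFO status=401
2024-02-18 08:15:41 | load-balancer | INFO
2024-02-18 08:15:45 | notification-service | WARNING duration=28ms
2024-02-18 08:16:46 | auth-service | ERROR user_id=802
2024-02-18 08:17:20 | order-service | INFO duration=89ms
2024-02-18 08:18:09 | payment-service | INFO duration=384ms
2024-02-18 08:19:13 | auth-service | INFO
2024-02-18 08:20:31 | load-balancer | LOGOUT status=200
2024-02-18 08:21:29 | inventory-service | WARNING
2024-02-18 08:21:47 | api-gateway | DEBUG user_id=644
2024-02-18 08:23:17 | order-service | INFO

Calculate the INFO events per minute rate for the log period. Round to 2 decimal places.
0.42

To calculate the rate:

1. Count total INFO events: 10
2. Total time period: 24 minutes
3. Rate = 10 / 24 = 0.42 events per minute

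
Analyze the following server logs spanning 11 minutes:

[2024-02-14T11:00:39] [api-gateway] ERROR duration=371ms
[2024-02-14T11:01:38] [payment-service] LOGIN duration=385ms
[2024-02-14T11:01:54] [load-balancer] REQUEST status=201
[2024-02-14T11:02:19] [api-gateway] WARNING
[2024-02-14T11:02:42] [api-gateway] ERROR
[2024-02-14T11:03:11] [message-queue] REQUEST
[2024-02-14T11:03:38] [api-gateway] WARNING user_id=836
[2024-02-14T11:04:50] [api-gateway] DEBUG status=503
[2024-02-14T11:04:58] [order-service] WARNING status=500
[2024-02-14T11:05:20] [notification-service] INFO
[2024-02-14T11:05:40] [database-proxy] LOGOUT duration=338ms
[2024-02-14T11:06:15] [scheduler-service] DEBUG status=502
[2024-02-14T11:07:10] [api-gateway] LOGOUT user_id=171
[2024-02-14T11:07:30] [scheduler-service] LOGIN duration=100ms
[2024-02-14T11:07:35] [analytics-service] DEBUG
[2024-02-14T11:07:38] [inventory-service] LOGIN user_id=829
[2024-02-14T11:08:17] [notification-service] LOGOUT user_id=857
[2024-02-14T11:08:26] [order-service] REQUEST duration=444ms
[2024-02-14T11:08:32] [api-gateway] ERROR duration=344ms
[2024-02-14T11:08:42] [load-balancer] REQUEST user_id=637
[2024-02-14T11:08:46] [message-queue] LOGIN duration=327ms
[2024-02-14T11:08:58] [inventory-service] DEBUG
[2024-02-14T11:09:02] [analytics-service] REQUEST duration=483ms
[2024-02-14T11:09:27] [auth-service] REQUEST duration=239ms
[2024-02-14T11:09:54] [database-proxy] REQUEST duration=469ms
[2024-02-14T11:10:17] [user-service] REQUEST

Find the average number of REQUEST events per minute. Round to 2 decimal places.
0.73

To calculate the rate:

1. Count total REQUEST events: 8
2. Total time period: 11 minutes
3. Rate = 8 / 11 = 0.73 events per minute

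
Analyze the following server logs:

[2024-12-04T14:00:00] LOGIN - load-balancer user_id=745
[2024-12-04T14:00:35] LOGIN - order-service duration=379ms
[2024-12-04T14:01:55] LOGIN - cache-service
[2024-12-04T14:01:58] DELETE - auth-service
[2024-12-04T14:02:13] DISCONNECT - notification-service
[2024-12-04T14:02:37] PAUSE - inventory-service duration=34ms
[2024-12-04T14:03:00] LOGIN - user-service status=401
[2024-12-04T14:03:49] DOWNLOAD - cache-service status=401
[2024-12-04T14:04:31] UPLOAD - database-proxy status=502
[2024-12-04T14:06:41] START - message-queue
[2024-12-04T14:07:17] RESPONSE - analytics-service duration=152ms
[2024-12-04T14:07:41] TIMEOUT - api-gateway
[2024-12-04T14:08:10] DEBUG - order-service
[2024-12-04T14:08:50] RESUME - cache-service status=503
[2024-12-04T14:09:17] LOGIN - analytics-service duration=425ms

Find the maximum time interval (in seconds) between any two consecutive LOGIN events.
377

To find the longest gap:

1. Extract all LOGIN events in chronological order
2. Calculate time differences between consecutive events
3. Find the maximum difference
4. Longest gap: 377 seconds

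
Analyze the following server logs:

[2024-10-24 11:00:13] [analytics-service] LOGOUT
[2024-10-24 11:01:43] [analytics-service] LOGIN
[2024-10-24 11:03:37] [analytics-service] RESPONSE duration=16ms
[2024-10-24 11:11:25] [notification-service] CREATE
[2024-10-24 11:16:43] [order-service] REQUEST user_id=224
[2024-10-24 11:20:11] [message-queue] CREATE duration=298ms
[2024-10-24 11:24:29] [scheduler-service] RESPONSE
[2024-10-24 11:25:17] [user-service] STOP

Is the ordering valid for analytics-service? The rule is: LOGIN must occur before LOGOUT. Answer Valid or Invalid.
Invalid

To validate ordering:

1. Required order: LOGIN → LOGOUT
2. Rule: LOGIN must occur before LOGOUT
3. Check actual order of events for analytics-service
4. Result: Invalid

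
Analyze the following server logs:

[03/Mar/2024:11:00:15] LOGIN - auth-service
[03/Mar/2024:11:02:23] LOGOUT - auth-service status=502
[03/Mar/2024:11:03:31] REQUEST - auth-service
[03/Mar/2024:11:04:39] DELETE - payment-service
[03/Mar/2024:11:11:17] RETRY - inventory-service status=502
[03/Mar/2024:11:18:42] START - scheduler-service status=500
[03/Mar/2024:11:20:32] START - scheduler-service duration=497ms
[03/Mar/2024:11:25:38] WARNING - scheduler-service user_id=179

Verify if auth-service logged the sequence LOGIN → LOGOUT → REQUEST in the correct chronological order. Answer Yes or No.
Yes

To verify sequence order:

1. Find all events in sequence LOGIN → LOGOUT → REQUEST for auth-service
2. Extract their timestamps
3. Check if timestamps are in ascending order
4. Result: Yes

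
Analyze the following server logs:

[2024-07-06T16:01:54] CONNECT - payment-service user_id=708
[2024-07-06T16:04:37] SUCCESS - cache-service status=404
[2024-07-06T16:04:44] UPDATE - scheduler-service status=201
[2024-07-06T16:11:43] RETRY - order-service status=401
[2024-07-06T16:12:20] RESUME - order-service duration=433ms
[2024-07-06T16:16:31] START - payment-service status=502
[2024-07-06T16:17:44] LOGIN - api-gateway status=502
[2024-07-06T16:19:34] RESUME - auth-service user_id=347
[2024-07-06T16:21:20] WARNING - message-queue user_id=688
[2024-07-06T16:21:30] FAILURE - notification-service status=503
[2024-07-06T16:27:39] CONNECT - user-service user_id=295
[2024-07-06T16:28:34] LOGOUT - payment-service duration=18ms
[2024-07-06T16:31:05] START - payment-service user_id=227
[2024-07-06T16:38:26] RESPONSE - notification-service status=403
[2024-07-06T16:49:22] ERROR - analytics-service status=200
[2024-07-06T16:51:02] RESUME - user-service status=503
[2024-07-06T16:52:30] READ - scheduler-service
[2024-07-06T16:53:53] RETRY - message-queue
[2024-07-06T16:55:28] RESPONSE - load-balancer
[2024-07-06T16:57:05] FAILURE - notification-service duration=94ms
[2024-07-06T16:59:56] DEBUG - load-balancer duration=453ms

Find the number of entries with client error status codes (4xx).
3

To find matching entries:

1. Pattern to match: client error status codes (4xx)
2. Scan each log entry for the pattern
3. Count matches: 3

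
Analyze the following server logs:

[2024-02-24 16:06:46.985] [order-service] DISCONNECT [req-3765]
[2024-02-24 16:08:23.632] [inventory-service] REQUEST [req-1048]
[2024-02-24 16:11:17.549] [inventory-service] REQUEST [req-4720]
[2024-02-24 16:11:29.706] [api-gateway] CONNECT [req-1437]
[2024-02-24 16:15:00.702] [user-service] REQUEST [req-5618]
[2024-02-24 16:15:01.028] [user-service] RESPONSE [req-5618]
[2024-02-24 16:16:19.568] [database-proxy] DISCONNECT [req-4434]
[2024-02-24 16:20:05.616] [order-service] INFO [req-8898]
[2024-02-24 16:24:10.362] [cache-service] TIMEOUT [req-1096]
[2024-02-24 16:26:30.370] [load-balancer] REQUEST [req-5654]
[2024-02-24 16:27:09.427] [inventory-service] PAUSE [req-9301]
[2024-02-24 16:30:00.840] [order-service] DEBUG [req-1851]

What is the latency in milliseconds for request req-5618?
326

To calculate latency:

1. Find REQUEST with id req-5618: 2024-02-24 16:15:00.702
2. Find RESPONSE with id req-5618: 2024-02-24 16:15:01.028
3. Latency: 2024-02-24 16:15:01.028 - 2024-02-24 16:15:00.702 = 326ms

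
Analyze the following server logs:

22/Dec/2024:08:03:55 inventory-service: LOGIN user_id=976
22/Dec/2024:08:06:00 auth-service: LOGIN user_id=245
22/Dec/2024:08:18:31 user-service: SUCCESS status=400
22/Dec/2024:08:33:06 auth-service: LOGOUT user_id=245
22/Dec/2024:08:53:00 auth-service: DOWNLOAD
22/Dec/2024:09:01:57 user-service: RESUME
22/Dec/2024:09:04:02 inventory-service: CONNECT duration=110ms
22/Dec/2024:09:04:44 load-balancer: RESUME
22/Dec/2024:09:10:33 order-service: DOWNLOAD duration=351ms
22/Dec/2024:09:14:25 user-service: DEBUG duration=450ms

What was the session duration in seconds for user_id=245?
1626

To calculate session duration:

1. Find LOGIN event for user_id=245: 22/Dec/2024:08:06:00
2. Find LOGOUT event for user_id=245: 22/Dec/2024:08:33:06
3. Session duration: 22/Dec/2024:08:33:06 - 22/Dec/2024:08:06:00 = 1626 seconds (27 minutes)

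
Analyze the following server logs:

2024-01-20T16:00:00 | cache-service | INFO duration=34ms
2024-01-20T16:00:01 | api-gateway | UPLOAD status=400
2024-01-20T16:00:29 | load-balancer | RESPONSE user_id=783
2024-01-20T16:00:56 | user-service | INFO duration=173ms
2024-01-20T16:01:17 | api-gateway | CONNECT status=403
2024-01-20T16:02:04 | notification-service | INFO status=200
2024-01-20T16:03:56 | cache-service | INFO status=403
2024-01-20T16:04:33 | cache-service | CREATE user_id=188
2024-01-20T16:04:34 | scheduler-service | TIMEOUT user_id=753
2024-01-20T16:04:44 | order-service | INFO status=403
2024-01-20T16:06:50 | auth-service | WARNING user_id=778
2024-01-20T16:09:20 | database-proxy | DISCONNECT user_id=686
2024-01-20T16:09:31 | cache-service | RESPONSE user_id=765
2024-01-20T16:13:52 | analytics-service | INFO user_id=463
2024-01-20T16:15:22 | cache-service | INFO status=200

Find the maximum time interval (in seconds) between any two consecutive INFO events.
548

To find the longest gap:

1. Extract all INFO events in chronological order
2. Calculate time differences between consecutive events
3. Find the maximum difference
4. Longest gap: 548 seconds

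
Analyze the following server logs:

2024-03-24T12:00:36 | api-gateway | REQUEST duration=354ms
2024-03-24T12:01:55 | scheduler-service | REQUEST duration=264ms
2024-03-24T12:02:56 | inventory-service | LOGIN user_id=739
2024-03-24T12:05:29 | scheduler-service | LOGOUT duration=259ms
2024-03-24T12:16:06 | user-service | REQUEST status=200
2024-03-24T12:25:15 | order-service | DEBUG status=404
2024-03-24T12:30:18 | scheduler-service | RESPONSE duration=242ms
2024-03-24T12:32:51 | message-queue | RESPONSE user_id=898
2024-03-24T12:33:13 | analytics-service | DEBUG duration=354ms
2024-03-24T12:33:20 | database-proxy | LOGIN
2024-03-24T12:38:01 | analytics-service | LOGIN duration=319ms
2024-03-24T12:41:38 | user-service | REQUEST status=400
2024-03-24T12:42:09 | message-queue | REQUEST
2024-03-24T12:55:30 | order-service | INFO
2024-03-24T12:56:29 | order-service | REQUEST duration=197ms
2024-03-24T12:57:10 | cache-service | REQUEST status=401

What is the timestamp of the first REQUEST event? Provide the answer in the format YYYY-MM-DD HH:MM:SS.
2024-03-24 12:00:36

To find the first event:

1. Filter for all REQUEST events
2. Sort by timestamp
3. Select the first one
4. Timestamp: 2024-03-24 12:00:36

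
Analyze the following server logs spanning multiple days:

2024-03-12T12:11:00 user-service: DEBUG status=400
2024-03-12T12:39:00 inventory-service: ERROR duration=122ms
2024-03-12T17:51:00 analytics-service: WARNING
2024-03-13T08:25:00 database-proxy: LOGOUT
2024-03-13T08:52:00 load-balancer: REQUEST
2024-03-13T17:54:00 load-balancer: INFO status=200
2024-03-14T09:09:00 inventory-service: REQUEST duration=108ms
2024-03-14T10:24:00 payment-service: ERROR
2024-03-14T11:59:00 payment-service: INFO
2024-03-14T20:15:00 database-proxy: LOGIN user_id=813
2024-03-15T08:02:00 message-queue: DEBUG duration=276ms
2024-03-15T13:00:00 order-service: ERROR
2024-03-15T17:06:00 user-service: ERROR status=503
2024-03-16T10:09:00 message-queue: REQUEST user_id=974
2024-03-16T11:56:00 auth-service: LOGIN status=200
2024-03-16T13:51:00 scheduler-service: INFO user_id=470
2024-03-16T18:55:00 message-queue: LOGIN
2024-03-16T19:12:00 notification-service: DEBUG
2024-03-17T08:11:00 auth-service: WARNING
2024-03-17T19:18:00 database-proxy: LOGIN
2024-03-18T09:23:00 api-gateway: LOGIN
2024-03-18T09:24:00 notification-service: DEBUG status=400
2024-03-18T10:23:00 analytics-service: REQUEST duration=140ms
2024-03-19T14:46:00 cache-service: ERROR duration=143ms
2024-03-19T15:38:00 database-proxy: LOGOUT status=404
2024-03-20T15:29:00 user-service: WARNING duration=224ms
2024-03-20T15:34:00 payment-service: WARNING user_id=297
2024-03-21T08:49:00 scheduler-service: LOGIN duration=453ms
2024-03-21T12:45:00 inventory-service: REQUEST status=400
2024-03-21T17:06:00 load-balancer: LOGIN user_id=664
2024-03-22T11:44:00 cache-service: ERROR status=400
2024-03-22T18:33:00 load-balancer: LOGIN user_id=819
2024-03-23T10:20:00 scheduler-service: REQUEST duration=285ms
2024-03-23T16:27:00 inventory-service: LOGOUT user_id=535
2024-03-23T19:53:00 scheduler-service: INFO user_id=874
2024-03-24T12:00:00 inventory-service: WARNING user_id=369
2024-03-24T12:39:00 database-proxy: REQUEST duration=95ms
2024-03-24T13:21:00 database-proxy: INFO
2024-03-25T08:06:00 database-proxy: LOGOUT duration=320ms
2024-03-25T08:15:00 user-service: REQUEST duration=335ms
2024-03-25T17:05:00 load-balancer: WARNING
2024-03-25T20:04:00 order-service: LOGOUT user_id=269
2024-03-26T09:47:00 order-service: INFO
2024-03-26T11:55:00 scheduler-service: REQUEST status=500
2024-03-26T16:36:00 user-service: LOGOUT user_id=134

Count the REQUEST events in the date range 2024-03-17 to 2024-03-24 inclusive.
4

To filter by date range:

1. Date range: 2024-03-17 through 2024-03-24, both dates inclusive
2. Filter for REQUEST events whose date falls in this range
3. Count matching events: 4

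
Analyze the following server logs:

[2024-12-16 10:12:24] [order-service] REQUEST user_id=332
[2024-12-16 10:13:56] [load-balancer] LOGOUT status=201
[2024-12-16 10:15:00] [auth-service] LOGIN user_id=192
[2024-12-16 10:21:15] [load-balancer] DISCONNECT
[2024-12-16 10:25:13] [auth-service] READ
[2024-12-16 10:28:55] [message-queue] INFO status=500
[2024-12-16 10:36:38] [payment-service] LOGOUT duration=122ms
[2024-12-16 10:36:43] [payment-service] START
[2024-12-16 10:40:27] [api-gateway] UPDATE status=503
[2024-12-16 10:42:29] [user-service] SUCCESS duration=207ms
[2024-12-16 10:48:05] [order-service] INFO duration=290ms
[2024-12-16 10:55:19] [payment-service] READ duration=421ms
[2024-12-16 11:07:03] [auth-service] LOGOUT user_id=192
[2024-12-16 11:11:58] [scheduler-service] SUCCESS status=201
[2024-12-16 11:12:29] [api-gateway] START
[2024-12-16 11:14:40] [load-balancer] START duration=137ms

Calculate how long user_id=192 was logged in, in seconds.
3123

To calculate session duration:

1. Find LOGIN event for user_id=192: 2024-12-16 10:15:00
2. Find LOGOUT event for user_id=192: 2024-12-16 11:07:03
3. Session duration: 2024-12-16 11:07:03 - 2024-12-16 10:15:00 = 3123 seconds (52 minutes)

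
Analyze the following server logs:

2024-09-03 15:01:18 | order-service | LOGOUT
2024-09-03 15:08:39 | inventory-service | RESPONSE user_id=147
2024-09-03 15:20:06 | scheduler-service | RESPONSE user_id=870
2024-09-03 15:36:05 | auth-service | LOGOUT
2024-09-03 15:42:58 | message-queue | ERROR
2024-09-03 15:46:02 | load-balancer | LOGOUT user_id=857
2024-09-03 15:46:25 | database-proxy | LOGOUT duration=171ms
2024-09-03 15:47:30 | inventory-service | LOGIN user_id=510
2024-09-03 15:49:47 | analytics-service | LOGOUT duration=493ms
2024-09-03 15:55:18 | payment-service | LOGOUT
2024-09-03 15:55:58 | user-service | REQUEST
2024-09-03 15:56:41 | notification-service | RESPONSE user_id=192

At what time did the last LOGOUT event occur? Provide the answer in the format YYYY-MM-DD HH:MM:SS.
2024-09-03 15:55:18

To find the last event:

1. Filter for all LOGOUT events
2. Sort by timestamp
3. Select the last one
4. Timestamp: 2024-09-03 15:55:18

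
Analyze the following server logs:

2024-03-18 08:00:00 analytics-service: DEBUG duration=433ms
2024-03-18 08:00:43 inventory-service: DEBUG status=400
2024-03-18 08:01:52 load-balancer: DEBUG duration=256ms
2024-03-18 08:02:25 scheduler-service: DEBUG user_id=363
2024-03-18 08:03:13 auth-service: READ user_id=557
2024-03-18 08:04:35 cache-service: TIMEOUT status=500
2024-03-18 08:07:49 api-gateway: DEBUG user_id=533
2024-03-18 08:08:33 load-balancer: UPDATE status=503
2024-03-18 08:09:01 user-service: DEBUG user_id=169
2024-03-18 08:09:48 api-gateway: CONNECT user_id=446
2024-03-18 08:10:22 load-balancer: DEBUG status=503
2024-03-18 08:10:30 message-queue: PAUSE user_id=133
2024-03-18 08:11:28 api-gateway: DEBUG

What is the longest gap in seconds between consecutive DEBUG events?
324

To find the longest gap:

1. Extract all DEBUG events in chronological order
2. Calculate time differences between consecutive events
3. Find the maximum difference
4. Longest gap: 324 seconds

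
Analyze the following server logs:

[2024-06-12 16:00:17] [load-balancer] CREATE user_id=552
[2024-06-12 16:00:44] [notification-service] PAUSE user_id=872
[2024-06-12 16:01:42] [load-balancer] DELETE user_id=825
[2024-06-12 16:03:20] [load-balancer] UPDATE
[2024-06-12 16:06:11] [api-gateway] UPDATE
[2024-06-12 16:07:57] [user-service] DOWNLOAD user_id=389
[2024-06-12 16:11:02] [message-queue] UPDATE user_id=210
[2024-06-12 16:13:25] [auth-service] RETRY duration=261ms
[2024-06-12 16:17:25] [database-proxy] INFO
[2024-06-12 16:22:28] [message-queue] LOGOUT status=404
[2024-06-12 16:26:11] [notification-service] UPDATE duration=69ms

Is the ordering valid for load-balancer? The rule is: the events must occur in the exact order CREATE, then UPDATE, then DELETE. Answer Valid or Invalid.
Invalid

To validate ordering:

1. Required order: CREATE → UPDATE → DELETE
2. Rule: the events must occur in the exact order CREATE, then UPDATE, then DELETE
3. Check actual order of events for load-balancer
4. Result: Invalid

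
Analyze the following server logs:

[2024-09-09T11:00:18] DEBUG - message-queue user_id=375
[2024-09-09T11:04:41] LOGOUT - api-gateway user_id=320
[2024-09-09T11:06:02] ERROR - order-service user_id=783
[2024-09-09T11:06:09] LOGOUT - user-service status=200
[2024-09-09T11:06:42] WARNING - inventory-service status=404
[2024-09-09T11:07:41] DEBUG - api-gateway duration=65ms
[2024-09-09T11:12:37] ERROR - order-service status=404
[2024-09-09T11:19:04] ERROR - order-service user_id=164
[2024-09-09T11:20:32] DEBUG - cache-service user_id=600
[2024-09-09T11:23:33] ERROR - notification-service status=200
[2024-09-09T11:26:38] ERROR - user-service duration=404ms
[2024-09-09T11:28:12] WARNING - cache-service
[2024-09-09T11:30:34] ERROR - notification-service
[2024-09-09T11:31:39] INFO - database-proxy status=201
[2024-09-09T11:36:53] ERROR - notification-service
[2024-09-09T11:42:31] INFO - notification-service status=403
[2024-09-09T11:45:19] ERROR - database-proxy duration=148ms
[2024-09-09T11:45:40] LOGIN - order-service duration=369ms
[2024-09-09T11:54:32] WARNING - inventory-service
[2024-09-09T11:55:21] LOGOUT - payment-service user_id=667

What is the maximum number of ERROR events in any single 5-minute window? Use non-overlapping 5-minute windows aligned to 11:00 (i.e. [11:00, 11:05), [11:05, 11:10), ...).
1

To find the burst window:

1. Divide the log period into non-overlapping 5-minute windows starting at 11:00
2. Count ERROR events in each window
3. Find the window with maximum count
4. Maximum events in a window: 1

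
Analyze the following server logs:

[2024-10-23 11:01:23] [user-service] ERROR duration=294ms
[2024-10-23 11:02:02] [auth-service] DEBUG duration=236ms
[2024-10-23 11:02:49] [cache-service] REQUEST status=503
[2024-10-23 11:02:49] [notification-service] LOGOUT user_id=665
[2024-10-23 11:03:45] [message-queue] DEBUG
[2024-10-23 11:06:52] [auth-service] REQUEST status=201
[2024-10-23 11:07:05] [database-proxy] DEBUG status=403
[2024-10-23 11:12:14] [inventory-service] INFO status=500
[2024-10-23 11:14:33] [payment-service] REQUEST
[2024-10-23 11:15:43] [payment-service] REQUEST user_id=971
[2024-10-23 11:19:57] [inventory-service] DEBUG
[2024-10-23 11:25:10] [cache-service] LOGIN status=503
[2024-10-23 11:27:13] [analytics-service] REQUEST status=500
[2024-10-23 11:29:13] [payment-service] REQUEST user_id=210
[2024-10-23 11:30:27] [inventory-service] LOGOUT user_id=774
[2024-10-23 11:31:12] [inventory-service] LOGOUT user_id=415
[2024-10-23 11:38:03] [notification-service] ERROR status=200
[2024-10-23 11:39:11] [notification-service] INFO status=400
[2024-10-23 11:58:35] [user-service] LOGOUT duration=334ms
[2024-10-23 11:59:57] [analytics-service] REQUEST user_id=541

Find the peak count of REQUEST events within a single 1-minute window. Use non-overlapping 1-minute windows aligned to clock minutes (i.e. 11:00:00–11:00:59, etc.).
1

To find the burst window:

1. Divide the log period into non-overlapping 1-minute windows starting at 11:00
2. Count REQUEST events in each window
3. Find the window with maximum count
4. Maximum events in a window: 1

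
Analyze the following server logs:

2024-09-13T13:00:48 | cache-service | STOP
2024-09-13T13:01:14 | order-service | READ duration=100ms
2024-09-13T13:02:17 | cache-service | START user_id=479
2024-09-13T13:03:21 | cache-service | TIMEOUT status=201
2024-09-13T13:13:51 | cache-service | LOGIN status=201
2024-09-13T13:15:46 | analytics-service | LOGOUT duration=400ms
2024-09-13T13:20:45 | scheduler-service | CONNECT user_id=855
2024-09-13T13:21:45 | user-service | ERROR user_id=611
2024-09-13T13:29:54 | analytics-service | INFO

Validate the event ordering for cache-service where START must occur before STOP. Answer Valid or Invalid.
Invalid

To validate ordering:

1. Required order: START → STOP
2. Rule: START must occur before STOP
3. Check actual order of events for cache-service
4. Result: Invalid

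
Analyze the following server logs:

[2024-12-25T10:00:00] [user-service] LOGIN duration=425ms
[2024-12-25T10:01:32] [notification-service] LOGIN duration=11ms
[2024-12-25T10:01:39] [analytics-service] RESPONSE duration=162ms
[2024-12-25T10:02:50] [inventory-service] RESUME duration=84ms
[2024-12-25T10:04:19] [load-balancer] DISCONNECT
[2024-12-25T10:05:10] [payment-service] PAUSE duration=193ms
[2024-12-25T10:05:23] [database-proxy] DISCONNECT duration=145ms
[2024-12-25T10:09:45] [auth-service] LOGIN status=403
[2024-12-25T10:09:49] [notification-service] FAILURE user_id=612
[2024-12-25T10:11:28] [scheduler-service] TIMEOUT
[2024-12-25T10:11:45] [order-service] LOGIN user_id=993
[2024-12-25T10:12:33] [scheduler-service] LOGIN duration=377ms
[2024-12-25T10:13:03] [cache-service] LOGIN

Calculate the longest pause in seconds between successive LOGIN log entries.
493

To find the longest gap:

1. Extract all LOGIN events in chronological order
2. Calculate time differences between consecutive events
3. Find the maximum difference
4. Longest gap: 493 seconds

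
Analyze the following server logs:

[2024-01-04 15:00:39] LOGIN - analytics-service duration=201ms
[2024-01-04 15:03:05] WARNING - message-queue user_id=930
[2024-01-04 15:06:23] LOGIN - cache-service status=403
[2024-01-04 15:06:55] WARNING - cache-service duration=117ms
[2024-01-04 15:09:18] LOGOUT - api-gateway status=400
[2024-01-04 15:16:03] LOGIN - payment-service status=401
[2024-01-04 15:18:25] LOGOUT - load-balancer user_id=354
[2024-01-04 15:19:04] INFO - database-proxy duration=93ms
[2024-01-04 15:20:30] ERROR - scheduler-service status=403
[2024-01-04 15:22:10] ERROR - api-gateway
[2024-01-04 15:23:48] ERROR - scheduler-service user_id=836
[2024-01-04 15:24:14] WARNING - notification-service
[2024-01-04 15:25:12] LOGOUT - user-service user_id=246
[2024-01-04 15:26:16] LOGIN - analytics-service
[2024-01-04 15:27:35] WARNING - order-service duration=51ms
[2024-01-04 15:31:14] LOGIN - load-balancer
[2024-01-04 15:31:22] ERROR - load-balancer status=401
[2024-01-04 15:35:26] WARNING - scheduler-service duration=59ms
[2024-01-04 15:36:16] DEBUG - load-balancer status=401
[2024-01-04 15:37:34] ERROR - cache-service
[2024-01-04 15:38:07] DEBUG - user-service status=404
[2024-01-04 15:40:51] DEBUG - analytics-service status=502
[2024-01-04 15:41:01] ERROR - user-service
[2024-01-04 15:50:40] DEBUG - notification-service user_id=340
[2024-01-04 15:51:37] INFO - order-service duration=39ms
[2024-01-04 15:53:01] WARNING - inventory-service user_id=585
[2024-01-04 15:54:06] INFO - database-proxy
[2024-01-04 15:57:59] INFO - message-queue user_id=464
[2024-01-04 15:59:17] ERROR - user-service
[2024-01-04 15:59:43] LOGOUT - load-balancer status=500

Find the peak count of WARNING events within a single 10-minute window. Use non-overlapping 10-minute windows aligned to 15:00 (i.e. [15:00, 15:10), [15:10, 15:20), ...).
2

To find the burst window:

1. Divide the log period into non-overlapping 10-minute windows starting at 15:00
2. Count WARNING events in each window
3. Find the window with maximum count
4. Maximum events in a window: 2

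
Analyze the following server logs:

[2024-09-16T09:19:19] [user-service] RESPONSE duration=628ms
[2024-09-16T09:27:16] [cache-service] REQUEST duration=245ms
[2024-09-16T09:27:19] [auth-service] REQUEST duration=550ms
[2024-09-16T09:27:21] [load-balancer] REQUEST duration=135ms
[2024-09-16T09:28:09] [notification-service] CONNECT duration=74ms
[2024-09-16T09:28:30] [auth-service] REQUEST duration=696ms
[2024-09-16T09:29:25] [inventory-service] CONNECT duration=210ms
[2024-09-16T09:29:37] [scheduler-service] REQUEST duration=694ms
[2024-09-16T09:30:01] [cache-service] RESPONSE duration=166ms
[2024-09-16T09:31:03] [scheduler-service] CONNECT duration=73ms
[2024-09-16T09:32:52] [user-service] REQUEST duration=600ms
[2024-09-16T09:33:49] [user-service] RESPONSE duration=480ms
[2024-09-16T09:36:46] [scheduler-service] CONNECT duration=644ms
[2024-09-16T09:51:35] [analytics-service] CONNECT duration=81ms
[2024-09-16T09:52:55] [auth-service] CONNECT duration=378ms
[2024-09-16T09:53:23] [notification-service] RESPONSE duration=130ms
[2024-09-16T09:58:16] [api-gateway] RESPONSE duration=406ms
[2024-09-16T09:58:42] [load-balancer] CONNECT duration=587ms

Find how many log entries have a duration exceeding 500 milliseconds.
7

To count timeouts:

1. Threshold: 500ms
2. Extract duration from each log entry
3. Count entries where duration > 500
4. Timeout count: 7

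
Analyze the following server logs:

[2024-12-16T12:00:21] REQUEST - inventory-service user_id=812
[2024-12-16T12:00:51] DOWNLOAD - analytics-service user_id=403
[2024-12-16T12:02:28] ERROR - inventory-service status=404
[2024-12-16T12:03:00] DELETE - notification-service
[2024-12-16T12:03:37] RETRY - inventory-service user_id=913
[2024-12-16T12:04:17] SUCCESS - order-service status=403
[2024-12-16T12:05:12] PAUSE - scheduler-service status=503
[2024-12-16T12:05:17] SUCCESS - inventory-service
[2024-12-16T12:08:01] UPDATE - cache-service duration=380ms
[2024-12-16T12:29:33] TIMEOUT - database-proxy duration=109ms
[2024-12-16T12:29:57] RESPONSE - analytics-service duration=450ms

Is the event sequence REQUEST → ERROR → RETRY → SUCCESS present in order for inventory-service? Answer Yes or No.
Yes

To verify sequence order:

1. Find all events in sequence REQUEST → ERROR → RETRY → SUCCESS for inventory-service
2. Extract their timestamps
3. Check if timestamps are in ascending order
4. Result: Yes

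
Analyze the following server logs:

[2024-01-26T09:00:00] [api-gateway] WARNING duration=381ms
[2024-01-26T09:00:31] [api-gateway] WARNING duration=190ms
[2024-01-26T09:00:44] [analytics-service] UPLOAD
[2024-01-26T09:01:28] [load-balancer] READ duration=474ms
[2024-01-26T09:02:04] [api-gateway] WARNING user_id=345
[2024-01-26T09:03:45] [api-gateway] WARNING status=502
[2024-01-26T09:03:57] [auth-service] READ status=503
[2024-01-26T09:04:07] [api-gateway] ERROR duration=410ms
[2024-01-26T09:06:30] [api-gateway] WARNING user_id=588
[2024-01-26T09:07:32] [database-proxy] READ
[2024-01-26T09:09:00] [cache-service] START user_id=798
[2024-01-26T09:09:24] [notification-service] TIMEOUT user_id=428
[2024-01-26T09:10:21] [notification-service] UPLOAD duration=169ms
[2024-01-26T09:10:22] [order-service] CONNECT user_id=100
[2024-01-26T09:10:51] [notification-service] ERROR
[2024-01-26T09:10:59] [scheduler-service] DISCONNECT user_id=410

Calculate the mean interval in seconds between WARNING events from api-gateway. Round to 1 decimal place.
97.5

To calculate average interval:

1. Find all WARNING events for api-gateway in order
2. Calculate time gaps between consecutive events
3. Compute mean of gaps: 390 / 4 = 97.5 seconds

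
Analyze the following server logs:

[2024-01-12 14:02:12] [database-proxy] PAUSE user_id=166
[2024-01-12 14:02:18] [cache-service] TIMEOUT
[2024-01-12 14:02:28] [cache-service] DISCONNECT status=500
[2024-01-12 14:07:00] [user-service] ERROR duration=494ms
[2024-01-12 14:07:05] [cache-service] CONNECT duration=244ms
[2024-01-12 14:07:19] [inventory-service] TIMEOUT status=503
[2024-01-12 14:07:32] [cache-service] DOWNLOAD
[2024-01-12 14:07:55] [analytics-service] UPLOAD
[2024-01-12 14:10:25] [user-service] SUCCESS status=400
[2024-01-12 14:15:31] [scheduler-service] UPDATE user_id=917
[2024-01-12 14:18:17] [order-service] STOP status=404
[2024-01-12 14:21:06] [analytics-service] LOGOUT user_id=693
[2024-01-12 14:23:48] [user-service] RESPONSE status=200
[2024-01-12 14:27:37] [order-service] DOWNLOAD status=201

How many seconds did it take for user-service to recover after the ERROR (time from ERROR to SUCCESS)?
205

To calculate recovery time:

1. Find ERROR event for user-service: 2024-01-12 14:07:00
2. Find next SUCCESS event for user-service: 2024-01-12 14:10:25
3. Recovery time: 2024-01-12 14:10:25 - 2024-01-12 14:07:00 = 205 seconds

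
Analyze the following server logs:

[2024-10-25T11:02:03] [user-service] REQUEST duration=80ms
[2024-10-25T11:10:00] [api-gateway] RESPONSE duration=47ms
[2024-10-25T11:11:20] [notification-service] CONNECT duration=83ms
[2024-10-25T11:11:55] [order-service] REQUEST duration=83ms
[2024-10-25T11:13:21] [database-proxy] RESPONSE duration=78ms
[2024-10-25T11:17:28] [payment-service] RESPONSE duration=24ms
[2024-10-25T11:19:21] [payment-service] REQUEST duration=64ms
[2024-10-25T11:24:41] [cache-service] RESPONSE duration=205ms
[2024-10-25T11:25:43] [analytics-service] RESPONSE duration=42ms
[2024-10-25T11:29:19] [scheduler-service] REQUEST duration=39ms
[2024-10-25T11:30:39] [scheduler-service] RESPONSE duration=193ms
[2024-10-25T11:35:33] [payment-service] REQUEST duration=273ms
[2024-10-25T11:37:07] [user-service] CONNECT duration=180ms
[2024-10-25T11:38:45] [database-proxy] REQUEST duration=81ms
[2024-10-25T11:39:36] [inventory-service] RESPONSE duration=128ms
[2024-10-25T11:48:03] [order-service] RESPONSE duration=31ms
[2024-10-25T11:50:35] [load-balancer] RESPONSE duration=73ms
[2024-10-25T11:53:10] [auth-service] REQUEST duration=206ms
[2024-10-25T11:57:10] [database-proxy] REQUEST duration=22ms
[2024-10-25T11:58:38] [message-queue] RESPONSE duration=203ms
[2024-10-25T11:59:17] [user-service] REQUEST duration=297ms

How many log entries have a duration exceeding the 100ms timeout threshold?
8

To count timeouts:

1. Threshold: 100ms
2. Extract duration from each log entry
3. Count entries where duration > 100
4. Timeout count: 8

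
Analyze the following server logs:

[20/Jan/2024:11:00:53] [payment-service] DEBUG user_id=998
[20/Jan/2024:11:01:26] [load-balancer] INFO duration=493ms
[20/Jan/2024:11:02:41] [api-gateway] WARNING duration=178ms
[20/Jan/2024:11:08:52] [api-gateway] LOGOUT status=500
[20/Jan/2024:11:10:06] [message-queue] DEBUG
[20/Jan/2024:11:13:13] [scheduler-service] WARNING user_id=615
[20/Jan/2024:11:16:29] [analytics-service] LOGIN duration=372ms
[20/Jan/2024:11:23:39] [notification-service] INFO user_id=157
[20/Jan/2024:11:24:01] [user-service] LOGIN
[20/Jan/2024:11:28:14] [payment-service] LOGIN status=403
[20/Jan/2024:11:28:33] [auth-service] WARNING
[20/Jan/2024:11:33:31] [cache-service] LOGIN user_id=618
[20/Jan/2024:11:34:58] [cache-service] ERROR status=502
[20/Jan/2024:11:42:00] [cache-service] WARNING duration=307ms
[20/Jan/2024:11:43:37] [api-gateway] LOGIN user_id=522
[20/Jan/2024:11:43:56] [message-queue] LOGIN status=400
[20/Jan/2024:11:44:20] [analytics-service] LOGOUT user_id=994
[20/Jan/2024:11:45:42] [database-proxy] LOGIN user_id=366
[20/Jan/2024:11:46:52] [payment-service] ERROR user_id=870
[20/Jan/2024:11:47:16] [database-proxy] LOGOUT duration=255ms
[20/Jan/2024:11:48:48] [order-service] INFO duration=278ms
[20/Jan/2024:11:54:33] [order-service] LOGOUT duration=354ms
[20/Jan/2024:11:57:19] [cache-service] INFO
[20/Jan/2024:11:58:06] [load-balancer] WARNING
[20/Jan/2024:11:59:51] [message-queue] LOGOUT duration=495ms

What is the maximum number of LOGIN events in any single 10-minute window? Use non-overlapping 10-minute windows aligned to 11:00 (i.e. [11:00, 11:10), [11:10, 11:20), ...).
3

To find the burst window:

1. Divide the log period into non-overlapping 10-minute windows starting at 11:00
2. Count LOGIN events in each window
3. Find the window with maximum count
4. Maximum events in a window: 3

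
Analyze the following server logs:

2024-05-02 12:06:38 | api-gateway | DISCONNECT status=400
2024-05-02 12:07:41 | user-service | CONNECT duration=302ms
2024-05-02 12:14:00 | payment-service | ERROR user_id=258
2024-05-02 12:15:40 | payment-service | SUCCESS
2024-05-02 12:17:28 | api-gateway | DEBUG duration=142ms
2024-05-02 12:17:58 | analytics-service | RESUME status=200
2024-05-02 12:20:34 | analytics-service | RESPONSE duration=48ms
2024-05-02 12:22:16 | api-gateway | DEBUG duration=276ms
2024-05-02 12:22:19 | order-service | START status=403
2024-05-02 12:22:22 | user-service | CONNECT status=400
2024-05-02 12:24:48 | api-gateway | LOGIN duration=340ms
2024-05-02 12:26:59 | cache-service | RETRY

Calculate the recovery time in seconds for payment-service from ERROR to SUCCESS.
100

To calculate recovery time:

1. Find ERROR event for payment-service: 2024-05-02 12:14:00
2. Find next SUCCESS event for payment-service: 2024-05-02 12:15:40
3. Recovery time: 2024-05-02 12:15:40 - 2024-05-02 12:14:00 = 100 seconds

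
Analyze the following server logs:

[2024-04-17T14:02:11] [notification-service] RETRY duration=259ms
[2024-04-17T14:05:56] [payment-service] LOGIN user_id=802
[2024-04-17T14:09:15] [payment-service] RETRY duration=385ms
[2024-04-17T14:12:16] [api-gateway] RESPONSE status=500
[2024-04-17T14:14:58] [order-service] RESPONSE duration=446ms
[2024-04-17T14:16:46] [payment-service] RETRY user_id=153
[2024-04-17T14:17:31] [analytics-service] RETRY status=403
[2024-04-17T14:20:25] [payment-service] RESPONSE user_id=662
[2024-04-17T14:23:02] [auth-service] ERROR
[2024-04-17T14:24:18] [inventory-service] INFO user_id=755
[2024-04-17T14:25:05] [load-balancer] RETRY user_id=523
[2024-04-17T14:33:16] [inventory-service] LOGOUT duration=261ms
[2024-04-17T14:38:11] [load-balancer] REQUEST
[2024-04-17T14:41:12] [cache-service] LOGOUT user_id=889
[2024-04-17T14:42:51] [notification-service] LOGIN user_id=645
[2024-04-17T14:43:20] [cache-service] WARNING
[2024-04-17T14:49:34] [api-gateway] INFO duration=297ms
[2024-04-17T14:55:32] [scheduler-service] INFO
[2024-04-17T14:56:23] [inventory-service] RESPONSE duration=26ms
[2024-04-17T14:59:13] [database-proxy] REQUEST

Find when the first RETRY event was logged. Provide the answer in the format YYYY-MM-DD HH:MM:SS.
2024-04-17 14:02:11

To find the first event:

1. Filter for all RETRY events
2. Sort by timestamp
3. Select the first one
4. Timestamp: 2024-04-17 14:02:11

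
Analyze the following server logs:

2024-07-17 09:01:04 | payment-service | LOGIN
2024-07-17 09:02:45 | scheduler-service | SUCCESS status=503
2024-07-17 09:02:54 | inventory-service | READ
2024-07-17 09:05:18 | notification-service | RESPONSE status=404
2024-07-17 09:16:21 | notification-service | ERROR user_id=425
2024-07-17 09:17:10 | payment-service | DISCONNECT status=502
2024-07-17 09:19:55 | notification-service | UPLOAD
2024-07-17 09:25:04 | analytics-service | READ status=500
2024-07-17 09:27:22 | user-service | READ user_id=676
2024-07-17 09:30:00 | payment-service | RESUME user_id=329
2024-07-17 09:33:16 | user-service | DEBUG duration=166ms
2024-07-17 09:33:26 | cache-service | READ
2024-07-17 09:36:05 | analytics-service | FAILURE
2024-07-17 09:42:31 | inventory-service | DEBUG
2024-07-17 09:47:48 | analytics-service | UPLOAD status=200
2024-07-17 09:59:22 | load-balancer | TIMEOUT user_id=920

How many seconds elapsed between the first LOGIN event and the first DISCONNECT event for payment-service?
966

To find the time between events:

1. Locate the first LOGIN event for payment-service: 2024-07-17 09:01:04
2. Locate the first DISCONNECT event for payment-service: 2024-07-17 09:17:10
3. Calculate the difference: 2024-07-17 09:17:10 - 2024-07-17 09:01:04 = 966 seconds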